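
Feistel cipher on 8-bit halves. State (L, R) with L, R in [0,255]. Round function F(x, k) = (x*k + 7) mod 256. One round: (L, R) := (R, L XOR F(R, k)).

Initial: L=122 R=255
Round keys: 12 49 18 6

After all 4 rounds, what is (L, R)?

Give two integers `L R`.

Round 1 (k=12): L=255 R=129
Round 2 (k=49): L=129 R=71
Round 3 (k=18): L=71 R=132
Round 4 (k=6): L=132 R=88

Answer: 132 88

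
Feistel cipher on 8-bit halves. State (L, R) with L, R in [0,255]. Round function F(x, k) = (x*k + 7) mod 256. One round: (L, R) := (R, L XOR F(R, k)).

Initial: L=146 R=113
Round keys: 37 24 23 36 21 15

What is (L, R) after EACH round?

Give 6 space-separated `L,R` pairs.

Answer: 113,206 206,38 38,191 191,197 197,143 143,173

Derivation:
Round 1 (k=37): L=113 R=206
Round 2 (k=24): L=206 R=38
Round 3 (k=23): L=38 R=191
Round 4 (k=36): L=191 R=197
Round 5 (k=21): L=197 R=143
Round 6 (k=15): L=143 R=173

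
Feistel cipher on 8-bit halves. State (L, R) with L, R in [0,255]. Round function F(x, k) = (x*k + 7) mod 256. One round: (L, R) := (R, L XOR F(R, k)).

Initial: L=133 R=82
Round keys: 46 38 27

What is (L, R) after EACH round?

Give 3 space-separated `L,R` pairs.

Answer: 82,70 70,57 57,76

Derivation:
Round 1 (k=46): L=82 R=70
Round 2 (k=38): L=70 R=57
Round 3 (k=27): L=57 R=76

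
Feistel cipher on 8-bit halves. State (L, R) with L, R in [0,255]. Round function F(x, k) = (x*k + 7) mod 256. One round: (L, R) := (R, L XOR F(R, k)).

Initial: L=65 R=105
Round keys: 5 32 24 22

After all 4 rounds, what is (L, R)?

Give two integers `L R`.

Round 1 (k=5): L=105 R=85
Round 2 (k=32): L=85 R=206
Round 3 (k=24): L=206 R=2
Round 4 (k=22): L=2 R=253

Answer: 2 253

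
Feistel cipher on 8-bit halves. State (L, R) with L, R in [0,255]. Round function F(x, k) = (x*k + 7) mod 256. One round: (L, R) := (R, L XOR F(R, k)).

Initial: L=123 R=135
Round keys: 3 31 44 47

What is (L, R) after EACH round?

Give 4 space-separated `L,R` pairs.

Round 1 (k=3): L=135 R=231
Round 2 (k=31): L=231 R=135
Round 3 (k=44): L=135 R=220
Round 4 (k=47): L=220 R=236

Answer: 135,231 231,135 135,220 220,236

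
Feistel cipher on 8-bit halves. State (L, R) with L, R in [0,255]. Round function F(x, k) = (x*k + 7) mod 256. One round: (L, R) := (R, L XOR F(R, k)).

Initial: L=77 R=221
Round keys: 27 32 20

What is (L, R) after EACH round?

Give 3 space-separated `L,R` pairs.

Answer: 221,27 27,186 186,148

Derivation:
Round 1 (k=27): L=221 R=27
Round 2 (k=32): L=27 R=186
Round 3 (k=20): L=186 R=148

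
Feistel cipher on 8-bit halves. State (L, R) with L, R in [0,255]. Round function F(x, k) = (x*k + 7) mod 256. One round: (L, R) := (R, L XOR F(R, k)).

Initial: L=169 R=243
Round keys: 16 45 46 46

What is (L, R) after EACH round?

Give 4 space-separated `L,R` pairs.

Answer: 243,158 158,62 62,181 181,179

Derivation:
Round 1 (k=16): L=243 R=158
Round 2 (k=45): L=158 R=62
Round 3 (k=46): L=62 R=181
Round 4 (k=46): L=181 R=179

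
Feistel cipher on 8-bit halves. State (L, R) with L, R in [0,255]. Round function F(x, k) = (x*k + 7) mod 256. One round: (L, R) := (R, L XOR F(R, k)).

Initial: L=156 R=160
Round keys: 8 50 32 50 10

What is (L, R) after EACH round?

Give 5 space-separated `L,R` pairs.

Round 1 (k=8): L=160 R=155
Round 2 (k=50): L=155 R=237
Round 3 (k=32): L=237 R=60
Round 4 (k=50): L=60 R=82
Round 5 (k=10): L=82 R=7

Answer: 160,155 155,237 237,60 60,82 82,7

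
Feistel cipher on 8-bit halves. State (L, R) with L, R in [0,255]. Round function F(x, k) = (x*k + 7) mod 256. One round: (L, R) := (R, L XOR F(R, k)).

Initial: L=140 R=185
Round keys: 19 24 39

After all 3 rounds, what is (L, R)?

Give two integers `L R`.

Round 1 (k=19): L=185 R=78
Round 2 (k=24): L=78 R=238
Round 3 (k=39): L=238 R=7

Answer: 238 7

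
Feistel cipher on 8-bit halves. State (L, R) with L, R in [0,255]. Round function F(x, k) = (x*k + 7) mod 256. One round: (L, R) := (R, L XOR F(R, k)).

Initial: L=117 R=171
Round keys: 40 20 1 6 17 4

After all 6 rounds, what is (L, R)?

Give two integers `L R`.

Round 1 (k=40): L=171 R=202
Round 2 (k=20): L=202 R=100
Round 3 (k=1): L=100 R=161
Round 4 (k=6): L=161 R=169
Round 5 (k=17): L=169 R=225
Round 6 (k=4): L=225 R=34

Answer: 225 34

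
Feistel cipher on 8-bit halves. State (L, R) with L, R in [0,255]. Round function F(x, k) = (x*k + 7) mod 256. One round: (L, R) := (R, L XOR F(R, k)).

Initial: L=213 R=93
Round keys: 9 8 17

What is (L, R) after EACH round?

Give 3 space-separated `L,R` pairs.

Answer: 93,153 153,146 146,32

Derivation:
Round 1 (k=9): L=93 R=153
Round 2 (k=8): L=153 R=146
Round 3 (k=17): L=146 R=32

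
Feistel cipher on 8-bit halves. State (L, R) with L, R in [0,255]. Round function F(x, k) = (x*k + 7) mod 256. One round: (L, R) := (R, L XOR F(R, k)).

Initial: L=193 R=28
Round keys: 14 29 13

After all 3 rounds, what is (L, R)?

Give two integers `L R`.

Round 1 (k=14): L=28 R=78
Round 2 (k=29): L=78 R=193
Round 3 (k=13): L=193 R=154

Answer: 193 154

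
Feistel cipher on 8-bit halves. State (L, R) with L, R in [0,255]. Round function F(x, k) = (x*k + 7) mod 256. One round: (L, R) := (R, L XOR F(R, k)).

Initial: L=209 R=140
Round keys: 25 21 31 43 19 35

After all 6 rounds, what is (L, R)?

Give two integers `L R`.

Answer: 165 116

Derivation:
Round 1 (k=25): L=140 R=98
Round 2 (k=21): L=98 R=157
Round 3 (k=31): L=157 R=104
Round 4 (k=43): L=104 R=226
Round 5 (k=19): L=226 R=165
Round 6 (k=35): L=165 R=116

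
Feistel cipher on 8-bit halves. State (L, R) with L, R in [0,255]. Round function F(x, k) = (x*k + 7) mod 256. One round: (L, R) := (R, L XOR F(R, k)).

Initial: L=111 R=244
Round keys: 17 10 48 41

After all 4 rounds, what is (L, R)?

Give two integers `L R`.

Answer: 67 121

Derivation:
Round 1 (k=17): L=244 R=84
Round 2 (k=10): L=84 R=187
Round 3 (k=48): L=187 R=67
Round 4 (k=41): L=67 R=121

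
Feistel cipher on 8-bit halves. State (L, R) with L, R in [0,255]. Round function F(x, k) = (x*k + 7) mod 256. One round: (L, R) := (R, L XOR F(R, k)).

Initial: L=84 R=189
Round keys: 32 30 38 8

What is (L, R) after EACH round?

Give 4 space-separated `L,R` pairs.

Round 1 (k=32): L=189 R=243
Round 2 (k=30): L=243 R=60
Round 3 (k=38): L=60 R=28
Round 4 (k=8): L=28 R=219

Answer: 189,243 243,60 60,28 28,219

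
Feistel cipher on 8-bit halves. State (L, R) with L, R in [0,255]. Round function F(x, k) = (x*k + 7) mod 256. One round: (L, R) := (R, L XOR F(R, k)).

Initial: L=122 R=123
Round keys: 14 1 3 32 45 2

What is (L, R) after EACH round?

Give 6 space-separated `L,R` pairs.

Answer: 123,187 187,185 185,137 137,158 158,68 68,17

Derivation:
Round 1 (k=14): L=123 R=187
Round 2 (k=1): L=187 R=185
Round 3 (k=3): L=185 R=137
Round 4 (k=32): L=137 R=158
Round 5 (k=45): L=158 R=68
Round 6 (k=2): L=68 R=17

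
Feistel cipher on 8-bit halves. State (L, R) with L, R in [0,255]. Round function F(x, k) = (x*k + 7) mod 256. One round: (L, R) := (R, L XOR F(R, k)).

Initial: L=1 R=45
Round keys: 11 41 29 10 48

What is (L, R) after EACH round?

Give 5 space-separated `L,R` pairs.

Round 1 (k=11): L=45 R=247
Round 2 (k=41): L=247 R=187
Round 3 (k=29): L=187 R=193
Round 4 (k=10): L=193 R=42
Round 5 (k=48): L=42 R=38

Answer: 45,247 247,187 187,193 193,42 42,38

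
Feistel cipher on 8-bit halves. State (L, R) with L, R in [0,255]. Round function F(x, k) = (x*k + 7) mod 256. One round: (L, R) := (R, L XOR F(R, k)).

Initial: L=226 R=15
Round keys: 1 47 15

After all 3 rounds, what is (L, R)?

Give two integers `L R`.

Round 1 (k=1): L=15 R=244
Round 2 (k=47): L=244 R=220
Round 3 (k=15): L=220 R=31

Answer: 220 31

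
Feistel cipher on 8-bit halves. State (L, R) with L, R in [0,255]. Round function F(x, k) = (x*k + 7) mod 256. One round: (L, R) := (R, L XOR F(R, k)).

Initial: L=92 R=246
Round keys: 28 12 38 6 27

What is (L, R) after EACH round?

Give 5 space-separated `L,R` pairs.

Round 1 (k=28): L=246 R=179
Round 2 (k=12): L=179 R=157
Round 3 (k=38): L=157 R=230
Round 4 (k=6): L=230 R=246
Round 5 (k=27): L=246 R=31

Answer: 246,179 179,157 157,230 230,246 246,31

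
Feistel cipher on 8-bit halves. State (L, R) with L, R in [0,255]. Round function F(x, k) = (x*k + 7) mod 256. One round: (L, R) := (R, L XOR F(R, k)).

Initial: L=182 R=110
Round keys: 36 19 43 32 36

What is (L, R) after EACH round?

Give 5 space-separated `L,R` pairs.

Round 1 (k=36): L=110 R=201
Round 2 (k=19): L=201 R=156
Round 3 (k=43): L=156 R=242
Round 4 (k=32): L=242 R=219
Round 5 (k=36): L=219 R=33

Answer: 110,201 201,156 156,242 242,219 219,33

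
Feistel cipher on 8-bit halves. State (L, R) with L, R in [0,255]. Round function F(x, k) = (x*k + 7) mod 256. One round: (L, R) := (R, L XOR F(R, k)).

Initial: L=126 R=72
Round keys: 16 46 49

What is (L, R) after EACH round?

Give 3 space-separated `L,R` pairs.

Answer: 72,249 249,141 141,253

Derivation:
Round 1 (k=16): L=72 R=249
Round 2 (k=46): L=249 R=141
Round 3 (k=49): L=141 R=253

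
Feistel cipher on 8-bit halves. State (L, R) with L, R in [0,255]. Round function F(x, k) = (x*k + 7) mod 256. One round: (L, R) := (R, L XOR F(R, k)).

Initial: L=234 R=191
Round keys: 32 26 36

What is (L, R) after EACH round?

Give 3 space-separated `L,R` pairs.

Round 1 (k=32): L=191 R=13
Round 2 (k=26): L=13 R=230
Round 3 (k=36): L=230 R=82

Answer: 191,13 13,230 230,82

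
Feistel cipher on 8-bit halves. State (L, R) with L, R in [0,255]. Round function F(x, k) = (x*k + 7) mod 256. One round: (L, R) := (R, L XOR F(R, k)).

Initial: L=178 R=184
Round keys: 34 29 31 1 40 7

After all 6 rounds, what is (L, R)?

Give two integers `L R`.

Round 1 (k=34): L=184 R=197
Round 2 (k=29): L=197 R=224
Round 3 (k=31): L=224 R=226
Round 4 (k=1): L=226 R=9
Round 5 (k=40): L=9 R=141
Round 6 (k=7): L=141 R=235

Answer: 141 235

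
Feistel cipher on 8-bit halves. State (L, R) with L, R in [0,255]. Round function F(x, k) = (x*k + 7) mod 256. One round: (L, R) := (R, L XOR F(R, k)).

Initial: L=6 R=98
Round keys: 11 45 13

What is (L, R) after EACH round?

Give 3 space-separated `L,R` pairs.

Round 1 (k=11): L=98 R=59
Round 2 (k=45): L=59 R=4
Round 3 (k=13): L=4 R=0

Answer: 98,59 59,4 4,0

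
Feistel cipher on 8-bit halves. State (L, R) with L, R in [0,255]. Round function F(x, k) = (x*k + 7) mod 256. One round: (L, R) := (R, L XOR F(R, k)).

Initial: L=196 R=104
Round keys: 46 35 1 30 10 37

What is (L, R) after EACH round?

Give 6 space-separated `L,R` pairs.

Answer: 104,115 115,168 168,220 220,103 103,209 209,91

Derivation:
Round 1 (k=46): L=104 R=115
Round 2 (k=35): L=115 R=168
Round 3 (k=1): L=168 R=220
Round 4 (k=30): L=220 R=103
Round 5 (k=10): L=103 R=209
Round 6 (k=37): L=209 R=91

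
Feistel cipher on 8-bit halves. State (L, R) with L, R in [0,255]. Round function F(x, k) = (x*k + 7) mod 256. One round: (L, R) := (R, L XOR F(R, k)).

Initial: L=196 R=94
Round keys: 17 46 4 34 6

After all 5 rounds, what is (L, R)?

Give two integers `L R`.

Answer: 192 181

Derivation:
Round 1 (k=17): L=94 R=129
Round 2 (k=46): L=129 R=107
Round 3 (k=4): L=107 R=50
Round 4 (k=34): L=50 R=192
Round 5 (k=6): L=192 R=181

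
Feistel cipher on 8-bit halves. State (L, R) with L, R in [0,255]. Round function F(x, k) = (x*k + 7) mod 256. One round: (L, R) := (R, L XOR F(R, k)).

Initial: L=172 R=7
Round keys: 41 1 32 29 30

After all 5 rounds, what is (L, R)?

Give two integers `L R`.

Answer: 86 86

Derivation:
Round 1 (k=41): L=7 R=138
Round 2 (k=1): L=138 R=150
Round 3 (k=32): L=150 R=77
Round 4 (k=29): L=77 R=86
Round 5 (k=30): L=86 R=86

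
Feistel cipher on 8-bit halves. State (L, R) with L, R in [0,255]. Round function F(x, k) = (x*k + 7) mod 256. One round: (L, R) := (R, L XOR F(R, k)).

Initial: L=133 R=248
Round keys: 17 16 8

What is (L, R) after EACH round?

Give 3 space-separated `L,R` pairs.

Answer: 248,250 250,95 95,5

Derivation:
Round 1 (k=17): L=248 R=250
Round 2 (k=16): L=250 R=95
Round 3 (k=8): L=95 R=5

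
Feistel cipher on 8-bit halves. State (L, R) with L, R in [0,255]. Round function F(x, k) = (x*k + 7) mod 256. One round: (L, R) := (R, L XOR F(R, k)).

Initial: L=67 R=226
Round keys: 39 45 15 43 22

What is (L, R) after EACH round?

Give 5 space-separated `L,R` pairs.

Answer: 226,54 54,103 103,38 38,14 14,29

Derivation:
Round 1 (k=39): L=226 R=54
Round 2 (k=45): L=54 R=103
Round 3 (k=15): L=103 R=38
Round 4 (k=43): L=38 R=14
Round 5 (k=22): L=14 R=29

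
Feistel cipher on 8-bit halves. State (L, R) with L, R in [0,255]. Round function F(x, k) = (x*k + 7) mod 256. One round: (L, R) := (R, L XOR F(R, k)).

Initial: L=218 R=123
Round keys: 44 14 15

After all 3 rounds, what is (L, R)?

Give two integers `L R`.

Answer: 78 104

Derivation:
Round 1 (k=44): L=123 R=241
Round 2 (k=14): L=241 R=78
Round 3 (k=15): L=78 R=104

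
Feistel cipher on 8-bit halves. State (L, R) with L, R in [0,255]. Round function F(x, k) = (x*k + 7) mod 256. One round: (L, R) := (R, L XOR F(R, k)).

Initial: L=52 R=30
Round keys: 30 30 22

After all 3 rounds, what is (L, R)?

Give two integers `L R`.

Round 1 (k=30): L=30 R=191
Round 2 (k=30): L=191 R=119
Round 3 (k=22): L=119 R=254

Answer: 119 254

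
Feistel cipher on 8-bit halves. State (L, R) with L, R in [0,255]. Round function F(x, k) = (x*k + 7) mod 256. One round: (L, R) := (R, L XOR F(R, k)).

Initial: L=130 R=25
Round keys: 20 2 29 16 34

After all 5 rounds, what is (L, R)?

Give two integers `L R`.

Answer: 7 235

Derivation:
Round 1 (k=20): L=25 R=121
Round 2 (k=2): L=121 R=224
Round 3 (k=29): L=224 R=30
Round 4 (k=16): L=30 R=7
Round 5 (k=34): L=7 R=235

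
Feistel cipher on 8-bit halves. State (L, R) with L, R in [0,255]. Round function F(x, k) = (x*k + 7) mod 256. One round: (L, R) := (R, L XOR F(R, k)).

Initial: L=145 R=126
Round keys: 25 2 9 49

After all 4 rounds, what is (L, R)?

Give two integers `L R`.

Round 1 (k=25): L=126 R=196
Round 2 (k=2): L=196 R=241
Round 3 (k=9): L=241 R=68
Round 4 (k=49): L=68 R=250

Answer: 68 250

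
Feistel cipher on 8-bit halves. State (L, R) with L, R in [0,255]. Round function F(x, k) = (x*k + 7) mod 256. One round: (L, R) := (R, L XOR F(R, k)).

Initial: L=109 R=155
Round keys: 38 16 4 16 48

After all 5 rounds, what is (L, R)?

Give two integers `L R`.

Round 1 (k=38): L=155 R=100
Round 2 (k=16): L=100 R=220
Round 3 (k=4): L=220 R=19
Round 4 (k=16): L=19 R=235
Round 5 (k=48): L=235 R=4

Answer: 235 4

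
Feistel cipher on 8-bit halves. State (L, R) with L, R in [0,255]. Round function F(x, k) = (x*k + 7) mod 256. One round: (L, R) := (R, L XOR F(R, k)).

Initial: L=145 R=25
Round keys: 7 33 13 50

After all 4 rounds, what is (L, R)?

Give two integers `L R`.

Answer: 21 54

Derivation:
Round 1 (k=7): L=25 R=39
Round 2 (k=33): L=39 R=23
Round 3 (k=13): L=23 R=21
Round 4 (k=50): L=21 R=54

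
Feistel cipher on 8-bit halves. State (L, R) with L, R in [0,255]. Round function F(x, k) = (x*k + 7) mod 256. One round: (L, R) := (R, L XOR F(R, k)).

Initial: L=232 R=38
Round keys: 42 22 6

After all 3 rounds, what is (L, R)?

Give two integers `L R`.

Round 1 (k=42): L=38 R=171
Round 2 (k=22): L=171 R=159
Round 3 (k=6): L=159 R=106

Answer: 159 106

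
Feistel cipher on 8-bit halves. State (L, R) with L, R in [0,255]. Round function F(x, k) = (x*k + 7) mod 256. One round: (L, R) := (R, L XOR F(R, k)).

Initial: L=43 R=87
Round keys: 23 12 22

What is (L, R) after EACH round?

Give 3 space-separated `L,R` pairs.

Answer: 87,243 243,60 60,220

Derivation:
Round 1 (k=23): L=87 R=243
Round 2 (k=12): L=243 R=60
Round 3 (k=22): L=60 R=220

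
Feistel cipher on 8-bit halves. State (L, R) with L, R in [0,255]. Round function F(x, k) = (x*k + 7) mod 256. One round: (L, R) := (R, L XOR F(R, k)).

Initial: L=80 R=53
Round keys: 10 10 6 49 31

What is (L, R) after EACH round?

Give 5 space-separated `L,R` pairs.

Answer: 53,73 73,212 212,182 182,9 9,168

Derivation:
Round 1 (k=10): L=53 R=73
Round 2 (k=10): L=73 R=212
Round 3 (k=6): L=212 R=182
Round 4 (k=49): L=182 R=9
Round 5 (k=31): L=9 R=168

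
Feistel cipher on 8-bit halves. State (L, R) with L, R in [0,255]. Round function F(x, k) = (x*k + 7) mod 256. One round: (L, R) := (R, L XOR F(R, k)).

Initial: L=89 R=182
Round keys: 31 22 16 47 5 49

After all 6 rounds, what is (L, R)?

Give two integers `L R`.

Answer: 187 43

Derivation:
Round 1 (k=31): L=182 R=72
Round 2 (k=22): L=72 R=129
Round 3 (k=16): L=129 R=95
Round 4 (k=47): L=95 R=249
Round 5 (k=5): L=249 R=187
Round 6 (k=49): L=187 R=43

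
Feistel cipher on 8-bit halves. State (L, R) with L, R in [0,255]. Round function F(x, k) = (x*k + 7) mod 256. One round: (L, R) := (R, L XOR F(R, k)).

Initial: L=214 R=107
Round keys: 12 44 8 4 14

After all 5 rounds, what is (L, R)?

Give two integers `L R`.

Answer: 7 243

Derivation:
Round 1 (k=12): L=107 R=221
Round 2 (k=44): L=221 R=104
Round 3 (k=8): L=104 R=154
Round 4 (k=4): L=154 R=7
Round 5 (k=14): L=7 R=243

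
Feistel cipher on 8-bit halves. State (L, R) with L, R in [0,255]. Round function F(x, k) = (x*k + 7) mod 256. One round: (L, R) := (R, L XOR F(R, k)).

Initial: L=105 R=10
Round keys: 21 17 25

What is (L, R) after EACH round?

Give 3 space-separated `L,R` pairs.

Answer: 10,176 176,189 189,204

Derivation:
Round 1 (k=21): L=10 R=176
Round 2 (k=17): L=176 R=189
Round 3 (k=25): L=189 R=204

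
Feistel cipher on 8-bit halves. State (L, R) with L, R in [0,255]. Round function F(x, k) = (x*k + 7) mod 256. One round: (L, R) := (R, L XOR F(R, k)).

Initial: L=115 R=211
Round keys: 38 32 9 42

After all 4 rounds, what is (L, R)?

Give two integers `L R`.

Answer: 17 69

Derivation:
Round 1 (k=38): L=211 R=42
Round 2 (k=32): L=42 R=148
Round 3 (k=9): L=148 R=17
Round 4 (k=42): L=17 R=69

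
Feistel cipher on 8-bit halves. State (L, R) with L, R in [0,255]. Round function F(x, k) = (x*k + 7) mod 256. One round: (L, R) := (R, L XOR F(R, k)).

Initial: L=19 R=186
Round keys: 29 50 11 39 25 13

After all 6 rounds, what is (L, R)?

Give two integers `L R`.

Answer: 221 238

Derivation:
Round 1 (k=29): L=186 R=10
Round 2 (k=50): L=10 R=65
Round 3 (k=11): L=65 R=216
Round 4 (k=39): L=216 R=174
Round 5 (k=25): L=174 R=221
Round 6 (k=13): L=221 R=238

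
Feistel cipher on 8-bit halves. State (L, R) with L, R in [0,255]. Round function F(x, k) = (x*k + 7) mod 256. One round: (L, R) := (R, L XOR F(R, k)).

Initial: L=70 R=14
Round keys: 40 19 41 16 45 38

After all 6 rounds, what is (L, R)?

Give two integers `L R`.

Answer: 52 124

Derivation:
Round 1 (k=40): L=14 R=113
Round 2 (k=19): L=113 R=100
Round 3 (k=41): L=100 R=122
Round 4 (k=16): L=122 R=195
Round 5 (k=45): L=195 R=52
Round 6 (k=38): L=52 R=124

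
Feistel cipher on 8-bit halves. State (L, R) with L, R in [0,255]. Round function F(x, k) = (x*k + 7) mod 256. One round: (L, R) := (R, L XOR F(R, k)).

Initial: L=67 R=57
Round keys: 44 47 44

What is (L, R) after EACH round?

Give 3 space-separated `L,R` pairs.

Answer: 57,144 144,78 78,255

Derivation:
Round 1 (k=44): L=57 R=144
Round 2 (k=47): L=144 R=78
Round 3 (k=44): L=78 R=255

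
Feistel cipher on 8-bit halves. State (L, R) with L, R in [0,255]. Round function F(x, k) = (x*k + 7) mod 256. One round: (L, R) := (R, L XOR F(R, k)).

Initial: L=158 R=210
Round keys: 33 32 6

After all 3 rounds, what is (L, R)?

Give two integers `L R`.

Round 1 (k=33): L=210 R=135
Round 2 (k=32): L=135 R=53
Round 3 (k=6): L=53 R=194

Answer: 53 194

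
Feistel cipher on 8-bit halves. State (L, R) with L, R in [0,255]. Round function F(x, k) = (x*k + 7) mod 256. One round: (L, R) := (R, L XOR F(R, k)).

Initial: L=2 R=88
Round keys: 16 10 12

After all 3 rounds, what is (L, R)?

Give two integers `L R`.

Round 1 (k=16): L=88 R=133
Round 2 (k=10): L=133 R=97
Round 3 (k=12): L=97 R=22

Answer: 97 22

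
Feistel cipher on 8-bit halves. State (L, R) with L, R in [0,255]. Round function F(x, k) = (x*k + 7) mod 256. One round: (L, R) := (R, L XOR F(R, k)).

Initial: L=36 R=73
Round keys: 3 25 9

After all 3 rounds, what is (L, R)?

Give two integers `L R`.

Round 1 (k=3): L=73 R=198
Round 2 (k=25): L=198 R=20
Round 3 (k=9): L=20 R=125

Answer: 20 125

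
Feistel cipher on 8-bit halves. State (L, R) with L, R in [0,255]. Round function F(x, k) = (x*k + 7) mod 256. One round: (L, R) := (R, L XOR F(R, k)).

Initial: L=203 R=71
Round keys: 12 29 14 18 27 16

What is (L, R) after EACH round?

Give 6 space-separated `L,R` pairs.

Answer: 71,144 144,16 16,119 119,117 117,41 41,226

Derivation:
Round 1 (k=12): L=71 R=144
Round 2 (k=29): L=144 R=16
Round 3 (k=14): L=16 R=119
Round 4 (k=18): L=119 R=117
Round 5 (k=27): L=117 R=41
Round 6 (k=16): L=41 R=226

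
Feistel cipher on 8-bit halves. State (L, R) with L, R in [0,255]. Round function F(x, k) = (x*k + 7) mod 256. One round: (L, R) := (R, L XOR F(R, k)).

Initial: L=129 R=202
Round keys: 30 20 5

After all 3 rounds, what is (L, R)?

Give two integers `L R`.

Round 1 (k=30): L=202 R=50
Round 2 (k=20): L=50 R=37
Round 3 (k=5): L=37 R=242

Answer: 37 242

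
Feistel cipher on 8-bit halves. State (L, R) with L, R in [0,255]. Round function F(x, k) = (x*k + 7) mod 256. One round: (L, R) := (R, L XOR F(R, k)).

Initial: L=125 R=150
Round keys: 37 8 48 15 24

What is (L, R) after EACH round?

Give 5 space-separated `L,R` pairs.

Answer: 150,200 200,209 209,255 255,41 41,32

Derivation:
Round 1 (k=37): L=150 R=200
Round 2 (k=8): L=200 R=209
Round 3 (k=48): L=209 R=255
Round 4 (k=15): L=255 R=41
Round 5 (k=24): L=41 R=32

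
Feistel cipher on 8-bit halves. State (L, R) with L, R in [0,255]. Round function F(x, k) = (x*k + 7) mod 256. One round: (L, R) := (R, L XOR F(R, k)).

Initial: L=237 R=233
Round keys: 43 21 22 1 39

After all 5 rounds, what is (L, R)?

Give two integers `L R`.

Round 1 (k=43): L=233 R=199
Round 2 (k=21): L=199 R=179
Round 3 (k=22): L=179 R=174
Round 4 (k=1): L=174 R=6
Round 5 (k=39): L=6 R=95

Answer: 6 95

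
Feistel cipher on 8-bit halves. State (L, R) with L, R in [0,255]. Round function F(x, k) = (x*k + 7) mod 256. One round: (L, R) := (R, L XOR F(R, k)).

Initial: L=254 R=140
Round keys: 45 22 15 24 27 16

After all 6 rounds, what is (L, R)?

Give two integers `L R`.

Answer: 58 225

Derivation:
Round 1 (k=45): L=140 R=93
Round 2 (k=22): L=93 R=137
Round 3 (k=15): L=137 R=83
Round 4 (k=24): L=83 R=70
Round 5 (k=27): L=70 R=58
Round 6 (k=16): L=58 R=225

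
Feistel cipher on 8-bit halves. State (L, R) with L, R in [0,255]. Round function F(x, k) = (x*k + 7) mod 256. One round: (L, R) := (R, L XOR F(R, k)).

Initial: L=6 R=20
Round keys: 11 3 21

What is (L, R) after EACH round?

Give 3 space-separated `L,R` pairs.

Answer: 20,229 229,162 162,180

Derivation:
Round 1 (k=11): L=20 R=229
Round 2 (k=3): L=229 R=162
Round 3 (k=21): L=162 R=180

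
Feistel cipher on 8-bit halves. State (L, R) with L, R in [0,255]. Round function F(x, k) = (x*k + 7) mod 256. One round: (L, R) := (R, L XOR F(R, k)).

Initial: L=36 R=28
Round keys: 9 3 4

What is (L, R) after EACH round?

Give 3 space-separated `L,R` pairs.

Round 1 (k=9): L=28 R=39
Round 2 (k=3): L=39 R=96
Round 3 (k=4): L=96 R=160

Answer: 28,39 39,96 96,160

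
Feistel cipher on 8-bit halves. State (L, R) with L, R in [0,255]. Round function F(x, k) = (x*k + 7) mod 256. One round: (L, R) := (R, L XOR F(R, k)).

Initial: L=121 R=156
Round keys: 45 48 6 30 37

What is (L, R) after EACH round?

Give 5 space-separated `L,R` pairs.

Answer: 156,10 10,123 123,227 227,218 218,106

Derivation:
Round 1 (k=45): L=156 R=10
Round 2 (k=48): L=10 R=123
Round 3 (k=6): L=123 R=227
Round 4 (k=30): L=227 R=218
Round 5 (k=37): L=218 R=106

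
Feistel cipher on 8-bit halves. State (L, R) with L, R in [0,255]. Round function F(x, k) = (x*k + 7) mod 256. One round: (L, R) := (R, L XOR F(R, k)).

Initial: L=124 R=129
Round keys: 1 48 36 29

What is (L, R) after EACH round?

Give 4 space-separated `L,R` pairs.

Answer: 129,244 244,70 70,43 43,160

Derivation:
Round 1 (k=1): L=129 R=244
Round 2 (k=48): L=244 R=70
Round 3 (k=36): L=70 R=43
Round 4 (k=29): L=43 R=160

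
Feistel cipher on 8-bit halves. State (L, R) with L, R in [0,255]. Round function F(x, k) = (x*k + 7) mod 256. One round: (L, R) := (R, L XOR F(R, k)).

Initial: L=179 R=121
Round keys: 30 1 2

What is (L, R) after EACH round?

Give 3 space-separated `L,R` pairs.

Answer: 121,134 134,244 244,105

Derivation:
Round 1 (k=30): L=121 R=134
Round 2 (k=1): L=134 R=244
Round 3 (k=2): L=244 R=105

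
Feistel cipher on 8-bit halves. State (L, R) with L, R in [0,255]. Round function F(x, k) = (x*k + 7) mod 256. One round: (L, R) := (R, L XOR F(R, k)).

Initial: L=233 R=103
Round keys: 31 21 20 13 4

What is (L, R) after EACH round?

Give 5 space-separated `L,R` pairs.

Round 1 (k=31): L=103 R=105
Round 2 (k=21): L=105 R=195
Round 3 (k=20): L=195 R=42
Round 4 (k=13): L=42 R=234
Round 5 (k=4): L=234 R=133

Answer: 103,105 105,195 195,42 42,234 234,133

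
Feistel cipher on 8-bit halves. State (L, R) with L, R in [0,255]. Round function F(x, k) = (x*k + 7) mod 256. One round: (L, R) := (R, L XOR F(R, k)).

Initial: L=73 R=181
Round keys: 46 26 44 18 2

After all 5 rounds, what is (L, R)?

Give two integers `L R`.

Answer: 119 78

Derivation:
Round 1 (k=46): L=181 R=196
Round 2 (k=26): L=196 R=90
Round 3 (k=44): L=90 R=187
Round 4 (k=18): L=187 R=119
Round 5 (k=2): L=119 R=78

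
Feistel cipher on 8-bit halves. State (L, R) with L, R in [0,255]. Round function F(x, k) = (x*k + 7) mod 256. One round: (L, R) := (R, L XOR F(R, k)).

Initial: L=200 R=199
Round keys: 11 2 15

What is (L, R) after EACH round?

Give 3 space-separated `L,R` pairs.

Answer: 199,92 92,120 120,83

Derivation:
Round 1 (k=11): L=199 R=92
Round 2 (k=2): L=92 R=120
Round 3 (k=15): L=120 R=83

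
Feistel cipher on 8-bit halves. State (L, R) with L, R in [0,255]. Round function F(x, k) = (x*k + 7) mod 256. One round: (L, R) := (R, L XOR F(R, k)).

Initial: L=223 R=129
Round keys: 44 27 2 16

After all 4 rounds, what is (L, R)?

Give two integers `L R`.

Round 1 (k=44): L=129 R=236
Round 2 (k=27): L=236 R=106
Round 3 (k=2): L=106 R=55
Round 4 (k=16): L=55 R=29

Answer: 55 29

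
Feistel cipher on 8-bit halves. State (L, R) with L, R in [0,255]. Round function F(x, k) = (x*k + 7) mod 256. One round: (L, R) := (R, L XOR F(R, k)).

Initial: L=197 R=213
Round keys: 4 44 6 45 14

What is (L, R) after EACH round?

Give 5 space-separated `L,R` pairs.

Round 1 (k=4): L=213 R=158
Round 2 (k=44): L=158 R=250
Round 3 (k=6): L=250 R=125
Round 4 (k=45): L=125 R=250
Round 5 (k=14): L=250 R=206

Answer: 213,158 158,250 250,125 125,250 250,206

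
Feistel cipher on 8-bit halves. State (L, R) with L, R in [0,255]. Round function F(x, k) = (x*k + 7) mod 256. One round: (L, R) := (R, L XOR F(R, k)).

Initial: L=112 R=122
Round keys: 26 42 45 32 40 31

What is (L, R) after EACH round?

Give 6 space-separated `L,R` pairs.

Round 1 (k=26): L=122 R=27
Round 2 (k=42): L=27 R=15
Round 3 (k=45): L=15 R=177
Round 4 (k=32): L=177 R=40
Round 5 (k=40): L=40 R=246
Round 6 (k=31): L=246 R=249

Answer: 122,27 27,15 15,177 177,40 40,246 246,249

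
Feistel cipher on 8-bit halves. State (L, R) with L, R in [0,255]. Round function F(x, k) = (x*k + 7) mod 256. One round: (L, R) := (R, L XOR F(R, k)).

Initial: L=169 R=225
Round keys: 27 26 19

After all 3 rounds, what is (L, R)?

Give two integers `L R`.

Round 1 (k=27): L=225 R=107
Round 2 (k=26): L=107 R=4
Round 3 (k=19): L=4 R=56

Answer: 4 56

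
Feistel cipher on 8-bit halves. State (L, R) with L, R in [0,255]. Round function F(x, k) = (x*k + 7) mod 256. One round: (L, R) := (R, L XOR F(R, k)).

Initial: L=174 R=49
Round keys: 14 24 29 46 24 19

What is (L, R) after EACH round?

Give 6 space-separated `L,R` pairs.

Answer: 49,27 27,190 190,150 150,69 69,233 233,23

Derivation:
Round 1 (k=14): L=49 R=27
Round 2 (k=24): L=27 R=190
Round 3 (k=29): L=190 R=150
Round 4 (k=46): L=150 R=69
Round 5 (k=24): L=69 R=233
Round 6 (k=19): L=233 R=23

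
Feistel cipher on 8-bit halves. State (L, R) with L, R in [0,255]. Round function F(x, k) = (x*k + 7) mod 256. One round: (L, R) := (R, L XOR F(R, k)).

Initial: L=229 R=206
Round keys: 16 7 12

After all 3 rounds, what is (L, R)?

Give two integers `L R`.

Round 1 (k=16): L=206 R=2
Round 2 (k=7): L=2 R=219
Round 3 (k=12): L=219 R=73

Answer: 219 73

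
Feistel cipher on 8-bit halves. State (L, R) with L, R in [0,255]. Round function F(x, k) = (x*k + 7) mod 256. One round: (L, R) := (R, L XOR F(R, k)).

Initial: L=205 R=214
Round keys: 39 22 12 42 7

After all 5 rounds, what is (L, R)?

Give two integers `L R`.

Round 1 (k=39): L=214 R=108
Round 2 (k=22): L=108 R=153
Round 3 (k=12): L=153 R=95
Round 4 (k=42): L=95 R=4
Round 5 (k=7): L=4 R=124

Answer: 4 124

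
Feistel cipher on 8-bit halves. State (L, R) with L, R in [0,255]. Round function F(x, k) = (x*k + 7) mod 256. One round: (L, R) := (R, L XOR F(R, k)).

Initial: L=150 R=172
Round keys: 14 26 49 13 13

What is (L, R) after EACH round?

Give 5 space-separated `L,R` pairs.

Answer: 172,249 249,253 253,141 141,205 205,253

Derivation:
Round 1 (k=14): L=172 R=249
Round 2 (k=26): L=249 R=253
Round 3 (k=49): L=253 R=141
Round 4 (k=13): L=141 R=205
Round 5 (k=13): L=205 R=253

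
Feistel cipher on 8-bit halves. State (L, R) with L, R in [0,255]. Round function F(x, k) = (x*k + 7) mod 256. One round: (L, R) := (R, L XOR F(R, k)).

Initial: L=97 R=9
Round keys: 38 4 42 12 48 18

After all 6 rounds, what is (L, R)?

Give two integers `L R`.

Answer: 120 50

Derivation:
Round 1 (k=38): L=9 R=60
Round 2 (k=4): L=60 R=254
Round 3 (k=42): L=254 R=143
Round 4 (k=12): L=143 R=69
Round 5 (k=48): L=69 R=120
Round 6 (k=18): L=120 R=50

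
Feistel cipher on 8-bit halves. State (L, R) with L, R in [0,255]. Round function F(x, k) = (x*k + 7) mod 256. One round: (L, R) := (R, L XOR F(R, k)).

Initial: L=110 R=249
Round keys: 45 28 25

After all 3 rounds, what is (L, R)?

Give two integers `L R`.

Answer: 70 127

Derivation:
Round 1 (k=45): L=249 R=162
Round 2 (k=28): L=162 R=70
Round 3 (k=25): L=70 R=127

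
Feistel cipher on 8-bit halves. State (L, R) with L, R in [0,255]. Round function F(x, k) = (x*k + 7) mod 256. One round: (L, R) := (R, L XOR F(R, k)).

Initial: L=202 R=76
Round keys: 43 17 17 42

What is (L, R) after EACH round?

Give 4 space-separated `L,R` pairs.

Answer: 76,1 1,84 84,154 154,31

Derivation:
Round 1 (k=43): L=76 R=1
Round 2 (k=17): L=1 R=84
Round 3 (k=17): L=84 R=154
Round 4 (k=42): L=154 R=31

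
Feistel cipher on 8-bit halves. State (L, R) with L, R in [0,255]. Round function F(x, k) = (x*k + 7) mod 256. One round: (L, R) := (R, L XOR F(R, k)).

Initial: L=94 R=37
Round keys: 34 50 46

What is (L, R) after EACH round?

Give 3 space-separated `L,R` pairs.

Round 1 (k=34): L=37 R=175
Round 2 (k=50): L=175 R=16
Round 3 (k=46): L=16 R=72

Answer: 37,175 175,16 16,72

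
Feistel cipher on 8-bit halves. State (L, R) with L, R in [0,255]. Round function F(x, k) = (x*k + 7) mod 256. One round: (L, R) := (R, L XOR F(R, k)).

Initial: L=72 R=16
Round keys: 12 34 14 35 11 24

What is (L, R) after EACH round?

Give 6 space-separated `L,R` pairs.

Answer: 16,143 143,21 21,162 162,56 56,205 205,7

Derivation:
Round 1 (k=12): L=16 R=143
Round 2 (k=34): L=143 R=21
Round 3 (k=14): L=21 R=162
Round 4 (k=35): L=162 R=56
Round 5 (k=11): L=56 R=205
Round 6 (k=24): L=205 R=7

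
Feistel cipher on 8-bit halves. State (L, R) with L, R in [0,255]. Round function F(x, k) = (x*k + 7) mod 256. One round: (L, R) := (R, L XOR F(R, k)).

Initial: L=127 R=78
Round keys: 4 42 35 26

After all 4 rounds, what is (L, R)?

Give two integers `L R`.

Answer: 194 114

Derivation:
Round 1 (k=4): L=78 R=64
Round 2 (k=42): L=64 R=201
Round 3 (k=35): L=201 R=194
Round 4 (k=26): L=194 R=114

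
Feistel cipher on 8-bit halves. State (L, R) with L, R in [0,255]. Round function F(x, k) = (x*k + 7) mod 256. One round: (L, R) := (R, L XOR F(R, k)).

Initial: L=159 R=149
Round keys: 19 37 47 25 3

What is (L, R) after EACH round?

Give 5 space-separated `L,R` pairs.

Answer: 149,137 137,65 65,127 127,47 47,235

Derivation:
Round 1 (k=19): L=149 R=137
Round 2 (k=37): L=137 R=65
Round 3 (k=47): L=65 R=127
Round 4 (k=25): L=127 R=47
Round 5 (k=3): L=47 R=235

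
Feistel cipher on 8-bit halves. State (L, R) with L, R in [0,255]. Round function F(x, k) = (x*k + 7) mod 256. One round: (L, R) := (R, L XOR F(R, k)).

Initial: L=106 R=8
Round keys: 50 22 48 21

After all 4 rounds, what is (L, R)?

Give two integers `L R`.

Answer: 138 148

Derivation:
Round 1 (k=50): L=8 R=253
Round 2 (k=22): L=253 R=205
Round 3 (k=48): L=205 R=138
Round 4 (k=21): L=138 R=148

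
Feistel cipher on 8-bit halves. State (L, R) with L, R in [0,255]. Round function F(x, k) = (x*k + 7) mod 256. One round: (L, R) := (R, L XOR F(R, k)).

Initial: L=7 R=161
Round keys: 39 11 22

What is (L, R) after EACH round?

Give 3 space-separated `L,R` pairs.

Round 1 (k=39): L=161 R=137
Round 2 (k=11): L=137 R=75
Round 3 (k=22): L=75 R=240

Answer: 161,137 137,75 75,240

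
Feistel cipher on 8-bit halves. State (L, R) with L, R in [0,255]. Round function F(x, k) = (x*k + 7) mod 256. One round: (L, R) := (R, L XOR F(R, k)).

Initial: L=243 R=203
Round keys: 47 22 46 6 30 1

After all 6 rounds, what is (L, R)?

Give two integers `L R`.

Answer: 113 13

Derivation:
Round 1 (k=47): L=203 R=191
Round 2 (k=22): L=191 R=186
Round 3 (k=46): L=186 R=204
Round 4 (k=6): L=204 R=117
Round 5 (k=30): L=117 R=113
Round 6 (k=1): L=113 R=13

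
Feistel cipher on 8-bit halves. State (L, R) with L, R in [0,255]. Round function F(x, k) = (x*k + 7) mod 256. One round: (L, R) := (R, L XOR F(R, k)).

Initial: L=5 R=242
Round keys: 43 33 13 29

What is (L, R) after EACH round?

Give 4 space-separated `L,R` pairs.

Answer: 242,168 168,93 93,104 104,146

Derivation:
Round 1 (k=43): L=242 R=168
Round 2 (k=33): L=168 R=93
Round 3 (k=13): L=93 R=104
Round 4 (k=29): L=104 R=146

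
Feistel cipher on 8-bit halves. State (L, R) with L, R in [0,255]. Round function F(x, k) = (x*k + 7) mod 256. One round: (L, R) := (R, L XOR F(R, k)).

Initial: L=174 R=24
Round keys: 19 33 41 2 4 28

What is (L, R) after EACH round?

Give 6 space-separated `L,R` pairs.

Answer: 24,97 97,144 144,118 118,99 99,229 229,112

Derivation:
Round 1 (k=19): L=24 R=97
Round 2 (k=33): L=97 R=144
Round 3 (k=41): L=144 R=118
Round 4 (k=2): L=118 R=99
Round 5 (k=4): L=99 R=229
Round 6 (k=28): L=229 R=112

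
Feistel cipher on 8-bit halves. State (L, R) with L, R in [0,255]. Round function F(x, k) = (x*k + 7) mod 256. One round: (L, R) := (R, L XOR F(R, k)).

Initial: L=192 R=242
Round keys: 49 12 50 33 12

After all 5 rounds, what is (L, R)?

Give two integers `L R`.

Round 1 (k=49): L=242 R=153
Round 2 (k=12): L=153 R=193
Round 3 (k=50): L=193 R=32
Round 4 (k=33): L=32 R=230
Round 5 (k=12): L=230 R=239

Answer: 230 239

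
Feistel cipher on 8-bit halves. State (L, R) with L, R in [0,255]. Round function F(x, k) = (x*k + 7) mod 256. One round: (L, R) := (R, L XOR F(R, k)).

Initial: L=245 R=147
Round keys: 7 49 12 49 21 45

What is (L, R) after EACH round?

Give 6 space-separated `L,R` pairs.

Round 1 (k=7): L=147 R=249
Round 2 (k=49): L=249 R=35
Round 3 (k=12): L=35 R=82
Round 4 (k=49): L=82 R=154
Round 5 (k=21): L=154 R=251
Round 6 (k=45): L=251 R=188

Answer: 147,249 249,35 35,82 82,154 154,251 251,188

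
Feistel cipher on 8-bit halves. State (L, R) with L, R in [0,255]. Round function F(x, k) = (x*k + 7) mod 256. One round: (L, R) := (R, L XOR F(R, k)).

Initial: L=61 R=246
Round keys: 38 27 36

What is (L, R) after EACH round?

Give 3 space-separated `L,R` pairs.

Round 1 (k=38): L=246 R=182
Round 2 (k=27): L=182 R=207
Round 3 (k=36): L=207 R=149

Answer: 246,182 182,207 207,149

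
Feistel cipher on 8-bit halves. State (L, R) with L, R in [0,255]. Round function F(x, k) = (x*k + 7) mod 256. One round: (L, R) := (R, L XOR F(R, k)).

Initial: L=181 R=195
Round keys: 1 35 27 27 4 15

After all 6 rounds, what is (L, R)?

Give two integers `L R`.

Answer: 248 8

Derivation:
Round 1 (k=1): L=195 R=127
Round 2 (k=35): L=127 R=167
Round 3 (k=27): L=167 R=219
Round 4 (k=27): L=219 R=135
Round 5 (k=4): L=135 R=248
Round 6 (k=15): L=248 R=8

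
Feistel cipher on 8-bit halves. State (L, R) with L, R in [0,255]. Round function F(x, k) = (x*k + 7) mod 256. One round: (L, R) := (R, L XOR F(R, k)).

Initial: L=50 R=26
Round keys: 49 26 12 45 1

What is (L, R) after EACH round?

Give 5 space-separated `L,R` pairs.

Answer: 26,51 51,47 47,8 8,64 64,79

Derivation:
Round 1 (k=49): L=26 R=51
Round 2 (k=26): L=51 R=47
Round 3 (k=12): L=47 R=8
Round 4 (k=45): L=8 R=64
Round 5 (k=1): L=64 R=79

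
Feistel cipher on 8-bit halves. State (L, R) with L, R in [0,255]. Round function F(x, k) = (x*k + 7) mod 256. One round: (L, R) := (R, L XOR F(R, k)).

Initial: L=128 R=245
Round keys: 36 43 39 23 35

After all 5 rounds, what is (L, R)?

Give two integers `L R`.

Round 1 (k=36): L=245 R=251
Round 2 (k=43): L=251 R=197
Round 3 (k=39): L=197 R=241
Round 4 (k=23): L=241 R=107
Round 5 (k=35): L=107 R=89

Answer: 107 89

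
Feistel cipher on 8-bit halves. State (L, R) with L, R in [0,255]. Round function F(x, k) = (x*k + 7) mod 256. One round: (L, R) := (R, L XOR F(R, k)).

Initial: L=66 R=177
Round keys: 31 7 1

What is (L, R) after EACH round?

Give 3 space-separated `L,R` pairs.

Round 1 (k=31): L=177 R=52
Round 2 (k=7): L=52 R=194
Round 3 (k=1): L=194 R=253

Answer: 177,52 52,194 194,253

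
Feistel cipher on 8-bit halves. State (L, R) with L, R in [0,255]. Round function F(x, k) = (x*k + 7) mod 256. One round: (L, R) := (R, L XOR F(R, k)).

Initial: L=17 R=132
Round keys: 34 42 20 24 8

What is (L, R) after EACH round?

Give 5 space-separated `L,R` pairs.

Round 1 (k=34): L=132 R=158
Round 2 (k=42): L=158 R=119
Round 3 (k=20): L=119 R=205
Round 4 (k=24): L=205 R=72
Round 5 (k=8): L=72 R=138

Answer: 132,158 158,119 119,205 205,72 72,138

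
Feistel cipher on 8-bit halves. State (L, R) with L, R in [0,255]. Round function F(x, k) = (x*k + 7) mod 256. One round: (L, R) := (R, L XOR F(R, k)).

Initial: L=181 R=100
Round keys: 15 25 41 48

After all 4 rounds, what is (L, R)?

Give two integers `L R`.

Answer: 46 174

Derivation:
Round 1 (k=15): L=100 R=86
Round 2 (k=25): L=86 R=9
Round 3 (k=41): L=9 R=46
Round 4 (k=48): L=46 R=174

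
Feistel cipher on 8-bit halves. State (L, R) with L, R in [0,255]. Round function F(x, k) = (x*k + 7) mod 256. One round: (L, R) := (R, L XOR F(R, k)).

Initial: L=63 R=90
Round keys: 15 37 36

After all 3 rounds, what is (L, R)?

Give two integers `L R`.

Round 1 (k=15): L=90 R=114
Round 2 (k=37): L=114 R=219
Round 3 (k=36): L=219 R=161

Answer: 219 161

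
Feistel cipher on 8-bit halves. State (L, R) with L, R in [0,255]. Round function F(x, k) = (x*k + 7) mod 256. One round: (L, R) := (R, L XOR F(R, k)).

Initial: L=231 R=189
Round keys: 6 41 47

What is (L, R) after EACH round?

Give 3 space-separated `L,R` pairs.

Answer: 189,146 146,212 212,97

Derivation:
Round 1 (k=6): L=189 R=146
Round 2 (k=41): L=146 R=212
Round 3 (k=47): L=212 R=97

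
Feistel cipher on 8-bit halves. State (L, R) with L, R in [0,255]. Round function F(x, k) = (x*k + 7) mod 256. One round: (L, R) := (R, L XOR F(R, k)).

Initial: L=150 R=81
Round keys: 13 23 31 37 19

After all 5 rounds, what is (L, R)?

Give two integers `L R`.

Answer: 248 238

Derivation:
Round 1 (k=13): L=81 R=178
Round 2 (k=23): L=178 R=84
Round 3 (k=31): L=84 R=129
Round 4 (k=37): L=129 R=248
Round 5 (k=19): L=248 R=238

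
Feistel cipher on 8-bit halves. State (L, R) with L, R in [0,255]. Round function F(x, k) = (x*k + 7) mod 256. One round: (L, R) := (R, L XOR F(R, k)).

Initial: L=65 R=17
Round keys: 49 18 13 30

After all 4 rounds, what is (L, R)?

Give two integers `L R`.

Answer: 86 163

Derivation:
Round 1 (k=49): L=17 R=9
Round 2 (k=18): L=9 R=184
Round 3 (k=13): L=184 R=86
Round 4 (k=30): L=86 R=163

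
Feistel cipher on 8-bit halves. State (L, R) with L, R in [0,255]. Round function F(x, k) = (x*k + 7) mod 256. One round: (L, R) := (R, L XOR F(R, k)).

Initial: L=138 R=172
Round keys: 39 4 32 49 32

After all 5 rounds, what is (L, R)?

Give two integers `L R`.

Answer: 26 17

Derivation:
Round 1 (k=39): L=172 R=177
Round 2 (k=4): L=177 R=103
Round 3 (k=32): L=103 R=86
Round 4 (k=49): L=86 R=26
Round 5 (k=32): L=26 R=17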